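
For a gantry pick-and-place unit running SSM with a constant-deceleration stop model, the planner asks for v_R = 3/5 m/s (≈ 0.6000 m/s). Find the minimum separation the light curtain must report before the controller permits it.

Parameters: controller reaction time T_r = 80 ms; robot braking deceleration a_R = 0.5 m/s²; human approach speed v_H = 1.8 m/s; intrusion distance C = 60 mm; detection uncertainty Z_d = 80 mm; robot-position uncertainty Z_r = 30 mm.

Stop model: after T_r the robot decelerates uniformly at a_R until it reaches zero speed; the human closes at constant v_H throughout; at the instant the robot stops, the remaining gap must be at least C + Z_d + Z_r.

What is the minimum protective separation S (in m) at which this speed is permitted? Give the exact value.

stop time T_s = (3/5)/(1/2) = 1.2000 s
robot in T_r: 0.6000·0.0800 = 0.0480 m
braking distance = 0.6000²/(2·0.5000) = 0.3600 m
human closes 1.8000·1.2800 = 2.3040 m
C+Z_d+Z_r = 0.0600+0.0800+0.0300 = 0.1700 m
S_min ≈ 0.0480+0.3600+2.3040+0.1700  ⇒  S_min = 1441/500 m

S_min = 1441/500 m = 2.8820 m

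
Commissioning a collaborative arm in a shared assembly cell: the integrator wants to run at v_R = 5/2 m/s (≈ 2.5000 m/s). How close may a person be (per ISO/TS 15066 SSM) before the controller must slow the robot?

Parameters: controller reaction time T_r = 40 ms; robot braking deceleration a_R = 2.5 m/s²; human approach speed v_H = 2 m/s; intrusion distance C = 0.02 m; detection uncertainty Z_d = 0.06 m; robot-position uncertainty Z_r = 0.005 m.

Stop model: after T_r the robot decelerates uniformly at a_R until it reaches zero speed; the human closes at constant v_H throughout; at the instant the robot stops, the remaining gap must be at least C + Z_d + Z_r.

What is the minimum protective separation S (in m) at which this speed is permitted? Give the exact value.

S_min = 703/200 m = 3.5150 m

braking lasts T_s = (5/2)/(5/2) = 1.0000 s
reaction-phase robot travel = 2.5000·0.0400 = 0.1000 m
robot covers 2.5000·1.0000 − ½·2.5000·1.0000² = 1.2500 m while stopping
human closes 2.0000·1.0400 = 2.0800 m
residual clearance needed = 0.0200+0.0600+0.0050 = 0.0850 m
S_min ≈ 0.1000+1.2500+2.0800+0.0850  ⇒  S_min = 703/200 m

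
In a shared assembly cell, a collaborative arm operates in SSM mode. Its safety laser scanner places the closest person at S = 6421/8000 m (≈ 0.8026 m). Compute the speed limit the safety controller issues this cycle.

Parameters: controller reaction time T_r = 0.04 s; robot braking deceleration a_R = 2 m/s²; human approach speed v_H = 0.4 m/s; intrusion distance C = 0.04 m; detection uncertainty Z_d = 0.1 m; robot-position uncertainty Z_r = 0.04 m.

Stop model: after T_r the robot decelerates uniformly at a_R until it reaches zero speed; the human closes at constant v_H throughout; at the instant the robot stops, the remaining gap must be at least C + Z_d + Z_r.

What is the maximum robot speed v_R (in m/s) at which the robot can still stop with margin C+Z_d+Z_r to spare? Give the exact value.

quadratic (1/4)·v² + (6/25)·v + (-4853/8000) = 0
  disc = (6/25)² − 4·(1/4)·(-4853/8000) = 26569/40000 ; √disc = 163/200
  v_R = (−(6/25) + 163/200) / (2·(1/4)) = 23/20 m/s
check:
stop time T_s = (23/20)/2 = 0.5750 s
robot covers v_R·T_r = 1.1500·0.0400 = 0.0460 m before braking
braking distance = 1.1500²/(2·2.0000) = 0.3306 m
person approaches 0.4000·(0.0400+0.5750) = 0.2460 m
C+Z_d+Z_r = 0.0400+0.1000+0.0400 = 0.1800 m
sum ≈ 0.0460+0.3306+0.2460+0.1800 ≈ 0.8026 m = S ✓

v_R_max = 23/20 m/s = 1.1500 m/s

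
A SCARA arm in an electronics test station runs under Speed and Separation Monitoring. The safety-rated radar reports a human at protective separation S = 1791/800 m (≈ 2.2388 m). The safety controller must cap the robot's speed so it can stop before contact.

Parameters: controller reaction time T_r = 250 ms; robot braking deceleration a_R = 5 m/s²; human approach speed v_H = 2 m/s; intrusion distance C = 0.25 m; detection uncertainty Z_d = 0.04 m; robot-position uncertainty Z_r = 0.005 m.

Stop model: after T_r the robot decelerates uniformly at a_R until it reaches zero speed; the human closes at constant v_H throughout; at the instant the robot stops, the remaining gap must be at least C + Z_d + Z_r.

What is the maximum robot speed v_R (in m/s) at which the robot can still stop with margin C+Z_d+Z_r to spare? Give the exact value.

v_R_max = 7/4 m/s = 1.7500 m/s

at the boundary: (1/10)·v² + (13/20)·v + (-231/160) = 0
  disc = (13/20)² − 4·(1/10)·(-231/160) = 1 ; √disc = 1
  v_R = (−(13/20) + 1) / (2·(1/10)) = 7/4 m/s
check:
T_s = v_R/a_R = (7/4)/5 = 0.3500 s
reaction-phase robot travel = 1.7500·0.2500 = 0.4375 m
robot covers 1.7500·0.3500 − ½·5.0000·0.3500² = 0.3063 m while stopping
human over T_r+T_s: 2.0000·(0.2500+0.3500) = 1.2000 m
C+Z_d+Z_r = 0.2500+0.0400+0.0050 = 0.2950 m
sum ≈ 0.4375+0.3063+1.2000+0.2950 ≈ 2.2388 m = S ✓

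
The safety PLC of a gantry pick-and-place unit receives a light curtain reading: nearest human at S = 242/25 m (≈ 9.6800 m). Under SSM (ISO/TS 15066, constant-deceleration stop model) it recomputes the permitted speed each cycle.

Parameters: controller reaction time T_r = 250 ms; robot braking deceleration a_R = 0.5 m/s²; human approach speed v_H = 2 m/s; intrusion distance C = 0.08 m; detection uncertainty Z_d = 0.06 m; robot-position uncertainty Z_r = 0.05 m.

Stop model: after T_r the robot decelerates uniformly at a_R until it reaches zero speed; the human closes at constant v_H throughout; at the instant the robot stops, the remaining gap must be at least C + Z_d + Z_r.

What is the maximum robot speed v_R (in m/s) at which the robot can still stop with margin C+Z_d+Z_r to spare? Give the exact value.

collect terms ⇒ (1)·v_R² + (17/4)·v_R + (-899/100) = 0
  disc = (17/4)² − 4·(1)·(-899/100) = 21609/400 ; √disc = 147/20
  v_R = (−(17/4) + 147/20) / (2·(1)) = 31/20 m/s
check:
stop time T_s = (31/20)/(1/2) = 3.1000 s
reaction-phase robot travel = 1.5500·0.2500 = 0.3875 m
robot covers 1.5500·3.1000 − ½·0.5000·3.1000² = 2.4025 m while stopping
person approaches 2.0000·(0.2500+3.1000) = 6.7000 m
residual clearance needed = 0.0800+0.0600+0.0500 = 0.1900 m
sum ≈ 0.3875+2.4025+6.7000+0.1900 ≈ 9.6800 m = S ✓

v_R_max = 31/20 m/s = 1.5500 m/s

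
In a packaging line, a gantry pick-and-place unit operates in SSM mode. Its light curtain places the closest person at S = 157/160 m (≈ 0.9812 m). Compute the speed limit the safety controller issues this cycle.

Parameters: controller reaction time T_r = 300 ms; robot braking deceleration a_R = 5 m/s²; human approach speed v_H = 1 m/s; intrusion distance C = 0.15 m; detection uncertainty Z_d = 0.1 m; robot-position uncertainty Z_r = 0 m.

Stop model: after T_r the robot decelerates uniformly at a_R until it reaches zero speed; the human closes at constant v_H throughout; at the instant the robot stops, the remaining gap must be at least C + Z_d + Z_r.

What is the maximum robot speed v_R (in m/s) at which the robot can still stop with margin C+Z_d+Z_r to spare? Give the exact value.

quadratic (1/10)·v² + (1/2)·v + (-69/160) = 0
  disc = (1/2)² − 4·(1/10)·(-69/160) = 169/400 ; √disc = 13/20
  v_R = (−(1/2) + 13/20) / (2·(1/10)) = 3/4 m/s
check:
stop time T_s = (3/4)/5 = 0.1500 s
robot in T_r: 0.7500·0.3000 = 0.2250 m
robot covers 0.7500·0.1500 − ½·5.0000·0.1500² = 0.0563 m while stopping
human closes 1.0000·0.4500 = 0.4500 m
residual clearance needed = 0.1500+0.1000+0.0000 = 0.2500 m
sum ≈ 0.2250+0.0563+0.4500+0.2500 ≈ 0.9812 m = S ✓

v_R_max = 3/4 m/s = 0.7500 m/s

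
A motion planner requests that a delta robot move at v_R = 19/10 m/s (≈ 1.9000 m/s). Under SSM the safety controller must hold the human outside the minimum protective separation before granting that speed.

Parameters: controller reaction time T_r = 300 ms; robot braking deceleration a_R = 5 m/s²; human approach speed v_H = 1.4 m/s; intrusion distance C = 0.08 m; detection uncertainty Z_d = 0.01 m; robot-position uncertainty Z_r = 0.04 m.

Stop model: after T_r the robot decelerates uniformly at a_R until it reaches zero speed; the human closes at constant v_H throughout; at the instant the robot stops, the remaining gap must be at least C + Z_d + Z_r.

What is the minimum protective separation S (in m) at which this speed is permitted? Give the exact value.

S_min = 2013/1000 m = 2.0130 m

stop time T_s = (19/10)/5 = 0.3800 s
robot covers v_R·T_r = 1.9000·0.3000 = 0.5700 m before braking
robot under decel: 1.9000²/(2·5.0000) = 0.3610 m
person approaches 1.4000·(0.3000+0.3800) = 0.9520 m
residual clearance needed = 0.0800+0.0100+0.0400 = 0.1300 m
S_min ≈ 0.5700+0.3610+0.9520+0.1300  ⇒  S_min = 2013/1000 m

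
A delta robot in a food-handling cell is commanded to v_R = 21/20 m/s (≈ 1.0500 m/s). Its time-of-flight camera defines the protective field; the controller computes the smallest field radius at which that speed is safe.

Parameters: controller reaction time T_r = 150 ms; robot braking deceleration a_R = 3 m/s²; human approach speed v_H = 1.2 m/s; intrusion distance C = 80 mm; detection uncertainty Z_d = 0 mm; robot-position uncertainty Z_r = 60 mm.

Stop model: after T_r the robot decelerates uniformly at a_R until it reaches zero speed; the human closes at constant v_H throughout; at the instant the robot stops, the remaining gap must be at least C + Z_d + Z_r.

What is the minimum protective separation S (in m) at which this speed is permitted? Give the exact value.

stop time T_s = (21/20)/3 = 0.3500 s
robot in T_r: 1.0500·0.1500 = 0.1575 m
braking distance = 1.0500²/(2·3.0000) = 0.1837 m
person approaches 1.2000·(0.1500+0.3500) = 0.6000 m
C+Z_d+Z_r = 0.0800+0.0000+0.0600 = 0.1400 m
S_min ≈ 0.1575+0.1837+0.6000+0.1400  ⇒  S_min = 173/160 m

S_min = 173/160 m = 1.0813 m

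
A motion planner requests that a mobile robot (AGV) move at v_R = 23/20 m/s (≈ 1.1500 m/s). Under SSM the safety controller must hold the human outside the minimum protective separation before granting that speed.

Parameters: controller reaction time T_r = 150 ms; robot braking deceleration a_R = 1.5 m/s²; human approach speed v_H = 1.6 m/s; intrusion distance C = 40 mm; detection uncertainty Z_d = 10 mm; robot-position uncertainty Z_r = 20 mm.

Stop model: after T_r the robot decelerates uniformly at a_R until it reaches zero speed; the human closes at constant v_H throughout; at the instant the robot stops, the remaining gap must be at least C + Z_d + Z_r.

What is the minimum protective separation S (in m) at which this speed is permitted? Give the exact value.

S_min = 43/20 m = 2.1500 m

stop time T_s = (23/20)/(3/2) = 0.7667 s
robot covers v_R·T_r = 1.1500·0.1500 = 0.1725 m before braking
robot covers 1.1500·0.7667 − ½·1.5000·0.7667² = 0.4408 m while stopping
person approaches 1.6000·(0.1500+0.7667) = 1.4667 m
margins: 0.0400+0.0100+0.0200 = 0.0700 m
S_min ≈ 0.1725+0.4408+1.4667+0.0700  ⇒  S_min = 43/20 m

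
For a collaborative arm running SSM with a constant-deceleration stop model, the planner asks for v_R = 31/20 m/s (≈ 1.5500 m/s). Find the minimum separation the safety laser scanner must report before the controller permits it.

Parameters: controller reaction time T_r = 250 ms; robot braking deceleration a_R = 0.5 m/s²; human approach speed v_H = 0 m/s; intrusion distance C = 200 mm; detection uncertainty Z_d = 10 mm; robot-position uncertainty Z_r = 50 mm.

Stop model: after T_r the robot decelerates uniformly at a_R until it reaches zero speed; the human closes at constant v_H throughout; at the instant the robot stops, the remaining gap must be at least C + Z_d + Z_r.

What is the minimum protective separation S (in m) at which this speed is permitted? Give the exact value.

stop time T_s = (31/20)/(1/2) = 3.1000 s
robot covers v_R·T_r = 1.5500·0.2500 = 0.3875 m before braking
braking distance = 1.5500²/(2·0.5000) = 2.4025 m
human closes 0.0000·3.3500 = 0.0000 m
residual clearance needed = 0.2000+0.0100+0.0500 = 0.2600 m
S_min ≈ 0.3875+2.4025+0.0000+0.2600  ⇒  S_min = 61/20 m

S_min = 61/20 m = 3.0500 m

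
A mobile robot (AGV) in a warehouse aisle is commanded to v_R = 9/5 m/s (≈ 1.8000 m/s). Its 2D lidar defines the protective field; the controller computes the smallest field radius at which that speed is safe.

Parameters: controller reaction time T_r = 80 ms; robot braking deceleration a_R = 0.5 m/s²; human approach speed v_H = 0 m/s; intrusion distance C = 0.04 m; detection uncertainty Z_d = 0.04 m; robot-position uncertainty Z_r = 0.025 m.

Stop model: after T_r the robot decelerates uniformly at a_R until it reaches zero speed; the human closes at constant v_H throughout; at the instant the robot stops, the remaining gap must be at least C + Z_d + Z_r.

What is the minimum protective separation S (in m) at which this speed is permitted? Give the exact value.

stop time T_s = (9/5)/(1/2) = 3.6000 s
robot in T_r: 1.8000·0.0800 = 0.1440 m
robot under decel: 1.8000²/(2·0.5000) = 3.2400 m
human closes 0.0000·3.6800 = 0.0000 m
C+Z_d+Z_r = 0.0400+0.0400+0.0250 = 0.1050 m
S_min ≈ 0.1440+3.2400+0.0000+0.1050  ⇒  S_min = 3489/1000 m

S_min = 3489/1000 m = 3.4890 m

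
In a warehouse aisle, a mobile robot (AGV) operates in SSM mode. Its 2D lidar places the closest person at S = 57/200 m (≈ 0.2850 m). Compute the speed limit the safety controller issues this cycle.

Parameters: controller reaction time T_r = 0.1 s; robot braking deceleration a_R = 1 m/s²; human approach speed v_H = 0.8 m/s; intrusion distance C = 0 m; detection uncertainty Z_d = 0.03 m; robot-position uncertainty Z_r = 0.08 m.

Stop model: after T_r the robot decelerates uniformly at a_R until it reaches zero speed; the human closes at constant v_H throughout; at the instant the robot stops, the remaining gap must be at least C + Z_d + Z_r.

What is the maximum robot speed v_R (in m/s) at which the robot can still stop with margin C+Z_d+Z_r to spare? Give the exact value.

v_R_max = 1/10 m/s = 0.1000 m/s

at the boundary: (1/2)·v² + (9/10)·v + (-19/200) = 0
  disc = (9/10)² − 4·(1/2)·(-19/200) = 1 ; √disc = 1
  v_R = (−(9/10) + 1) / (2·(1/2)) = 1/10 m/s
check:
stop time T_s = (1/10)/1 = 0.1000 s
reaction-phase robot travel = 0.1000·0.1000 = 0.0100 m
braking distance = 0.1000²/(2·1.0000) = 0.0050 m
person approaches 0.8000·(0.1000+0.1000) = 0.1600 m
margins: 0.0000+0.0300+0.0800 = 0.1100 m
sum ≈ 0.0100+0.0050+0.1600+0.1100 ≈ 0.2850 m = S ✓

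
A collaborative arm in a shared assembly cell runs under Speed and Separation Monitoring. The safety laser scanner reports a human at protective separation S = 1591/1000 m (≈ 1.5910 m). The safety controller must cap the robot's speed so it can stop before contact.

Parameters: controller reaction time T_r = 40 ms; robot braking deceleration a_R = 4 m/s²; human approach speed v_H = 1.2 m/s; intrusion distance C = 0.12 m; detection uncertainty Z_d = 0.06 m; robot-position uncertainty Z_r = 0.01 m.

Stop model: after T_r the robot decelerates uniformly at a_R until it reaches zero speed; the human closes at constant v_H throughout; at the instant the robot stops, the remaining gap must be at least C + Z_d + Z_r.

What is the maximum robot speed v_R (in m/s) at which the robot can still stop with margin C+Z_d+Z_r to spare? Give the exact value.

at the boundary: (1/8)·v² + (17/50)·v + (-1353/1000) = 0
  disc = (17/50)² − 4·(1/8)·(-1353/1000) = 7921/10000 ; √disc = 89/100
  v_R = (−(17/50) + 89/100) / (2·(1/8)) = 11/5 m/s
check:
stop time T_s = (11/5)/4 = 0.5500 s
reaction-phase robot travel = 2.2000·0.0400 = 0.0880 m
robot under decel: 2.2000²/(2·4.0000) = 0.6050 m
human closes 1.2000·0.5900 = 0.7080 m
residual clearance needed = 0.1200+0.0600+0.0100 = 0.1900 m
sum ≈ 0.0880+0.6050+0.7080+0.1900 ≈ 1.5910 m = S ✓

v_R_max = 11/5 m/s = 2.2000 m/s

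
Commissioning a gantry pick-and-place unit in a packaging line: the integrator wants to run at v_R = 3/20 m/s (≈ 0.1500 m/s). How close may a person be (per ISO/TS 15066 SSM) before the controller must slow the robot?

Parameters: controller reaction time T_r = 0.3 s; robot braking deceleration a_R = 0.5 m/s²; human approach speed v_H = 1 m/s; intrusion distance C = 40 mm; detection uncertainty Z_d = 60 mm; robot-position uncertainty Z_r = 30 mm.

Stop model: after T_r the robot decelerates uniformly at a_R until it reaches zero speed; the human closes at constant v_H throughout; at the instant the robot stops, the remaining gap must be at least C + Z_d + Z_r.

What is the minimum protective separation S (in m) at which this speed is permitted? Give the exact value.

T_s = v_R/a_R = (3/20)/(1/2) = 0.3000 s
robot in T_r: 0.1500·0.3000 = 0.0450 m
braking distance = 0.1500²/(2·0.5000) = 0.0225 m
human closes 1.0000·0.6000 = 0.6000 m
C+Z_d+Z_r = 0.0400+0.0600+0.0300 = 0.1300 m
S_min ≈ 0.0450+0.0225+0.6000+0.1300  ⇒  S_min = 319/400 m

S_min = 319/400 m = 0.7975 m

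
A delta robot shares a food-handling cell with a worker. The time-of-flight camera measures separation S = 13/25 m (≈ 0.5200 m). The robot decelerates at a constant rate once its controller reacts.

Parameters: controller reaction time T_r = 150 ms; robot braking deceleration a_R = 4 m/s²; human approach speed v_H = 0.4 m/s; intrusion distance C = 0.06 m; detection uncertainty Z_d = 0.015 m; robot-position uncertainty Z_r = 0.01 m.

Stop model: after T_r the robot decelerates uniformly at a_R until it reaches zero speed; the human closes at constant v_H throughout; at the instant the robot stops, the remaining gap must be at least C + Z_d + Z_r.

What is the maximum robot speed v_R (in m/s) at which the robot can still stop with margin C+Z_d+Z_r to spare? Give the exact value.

v_R_max = 1 m/s = 1.0000 m/s

quadratic (1/8)·v² + (1/4)·v + (-3/8) = 0
  disc = (1/4)² − 4·(1/8)·(-3/8) = 1/4 ; √disc = 1/2
  v_R = (−(1/4) + 1/2) / (2·(1/8)) = 1 m/s
check:
stop time T_s = 1/4 = 0.2500 s
robot covers v_R·T_r = 1.0000·0.1500 = 0.1500 m before braking
robot under decel: 1.0000²/(2·4.0000) = 0.1250 m
human closes 0.4000·0.4000 = 0.1600 m
C+Z_d+Z_r = 0.0600+0.0150+0.0100 = 0.0850 m
sum ≈ 0.1500+0.1250+0.1600+0.0850 ≈ 0.5200 m = S ✓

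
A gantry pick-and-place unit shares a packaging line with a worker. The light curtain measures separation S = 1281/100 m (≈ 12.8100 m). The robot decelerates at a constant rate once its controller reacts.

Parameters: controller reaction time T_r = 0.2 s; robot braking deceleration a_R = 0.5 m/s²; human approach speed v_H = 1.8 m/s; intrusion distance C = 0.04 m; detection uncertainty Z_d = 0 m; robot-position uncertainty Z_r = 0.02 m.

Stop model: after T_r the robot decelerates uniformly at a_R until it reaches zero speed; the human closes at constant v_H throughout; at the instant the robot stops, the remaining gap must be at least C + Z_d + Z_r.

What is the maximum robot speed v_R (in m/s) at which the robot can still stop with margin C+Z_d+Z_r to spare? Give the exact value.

at the boundary: (1)·v² + (19/5)·v + (-1239/100) = 0
  disc = (19/5)² − 4·(1)·(-1239/100) = 64 ; √disc = 8
  v_R = (−(19/5) + 8) / (2·(1)) = 21/10 m/s
check:
braking lasts T_s = (21/10)/(1/2) = 4.2000 s
reaction-phase robot travel = 2.1000·0.2000 = 0.4200 m
robot under decel: 2.1000²/(2·0.5000) = 4.4100 m
human closes 1.8000·4.4000 = 7.9200 m
margins: 0.0400+0.0000+0.0200 = 0.0600 m
sum ≈ 0.4200+4.4100+7.9200+0.0600 ≈ 12.8100 m = S ✓

v_R_max = 21/10 m/s = 2.1000 m/s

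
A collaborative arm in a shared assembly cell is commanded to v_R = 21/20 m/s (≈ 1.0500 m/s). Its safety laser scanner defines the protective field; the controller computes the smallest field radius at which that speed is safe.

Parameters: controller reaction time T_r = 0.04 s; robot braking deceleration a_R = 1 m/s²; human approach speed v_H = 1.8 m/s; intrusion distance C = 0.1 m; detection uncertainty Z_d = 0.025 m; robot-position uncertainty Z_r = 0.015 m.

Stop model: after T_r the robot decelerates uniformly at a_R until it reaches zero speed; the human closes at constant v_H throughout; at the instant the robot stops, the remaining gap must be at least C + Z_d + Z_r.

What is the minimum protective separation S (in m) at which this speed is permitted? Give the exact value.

S_min = 10781/4000 m = 2.6953 m

stop time T_s = (21/20)/1 = 1.0500 s
reaction-phase robot travel = 1.0500·0.0400 = 0.0420 m
robot under decel: 1.0500²/(2·1.0000) = 0.5513 m
human over T_r+T_s: 1.8000·(0.0400+1.0500) = 1.9620 m
C+Z_d+Z_r = 0.1000+0.0250+0.0150 = 0.1400 m
S_min ≈ 0.0420+0.5513+1.9620+0.1400  ⇒  S_min = 10781/4000 m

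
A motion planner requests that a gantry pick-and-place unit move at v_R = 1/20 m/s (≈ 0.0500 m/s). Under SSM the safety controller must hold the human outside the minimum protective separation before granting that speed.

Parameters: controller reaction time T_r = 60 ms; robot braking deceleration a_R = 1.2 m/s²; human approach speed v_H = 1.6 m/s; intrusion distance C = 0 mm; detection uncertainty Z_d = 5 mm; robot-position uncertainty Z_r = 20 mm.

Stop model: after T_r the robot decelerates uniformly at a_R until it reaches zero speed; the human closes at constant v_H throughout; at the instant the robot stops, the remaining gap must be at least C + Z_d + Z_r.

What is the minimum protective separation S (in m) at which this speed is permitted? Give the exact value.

S_min = 4601/24000 m = 0.1917 m

braking lasts T_s = (1/20)/(6/5) = 0.0417 s
robot covers v_R·T_r = 0.0500·0.0600 = 0.0030 m before braking
robot covers 0.0500·0.0417 − ½·1.2000·0.0417² = 0.0010 m while stopping
human over T_r+T_s: 1.6000·(0.0600+0.0417) = 0.1627 m
residual clearance needed = 0.0000+0.0050+0.0200 = 0.0250 m
S_min ≈ 0.0030+0.0010+0.1627+0.0250  ⇒  S_min = 4601/24000 m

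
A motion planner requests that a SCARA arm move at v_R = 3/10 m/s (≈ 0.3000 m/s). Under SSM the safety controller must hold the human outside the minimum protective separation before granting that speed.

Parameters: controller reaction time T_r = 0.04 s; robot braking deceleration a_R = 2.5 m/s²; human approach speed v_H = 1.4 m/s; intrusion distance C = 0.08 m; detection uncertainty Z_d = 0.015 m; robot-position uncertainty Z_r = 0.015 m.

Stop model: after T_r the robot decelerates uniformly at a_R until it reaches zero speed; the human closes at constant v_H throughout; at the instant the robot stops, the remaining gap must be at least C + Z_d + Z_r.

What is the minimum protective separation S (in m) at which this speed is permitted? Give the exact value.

S_min = 91/250 m = 0.3640 m

stop time T_s = (3/10)/(5/2) = 0.1200 s
reaction-phase robot travel = 0.3000·0.0400 = 0.0120 m
robot covers 0.3000·0.1200 − ½·2.5000·0.1200² = 0.0180 m while stopping
person approaches 1.4000·(0.0400+0.1200) = 0.2240 m
residual clearance needed = 0.0800+0.0150+0.0150 = 0.1100 m
S_min ≈ 0.0120+0.0180+0.2240+0.1100  ⇒  S_min = 91/250 m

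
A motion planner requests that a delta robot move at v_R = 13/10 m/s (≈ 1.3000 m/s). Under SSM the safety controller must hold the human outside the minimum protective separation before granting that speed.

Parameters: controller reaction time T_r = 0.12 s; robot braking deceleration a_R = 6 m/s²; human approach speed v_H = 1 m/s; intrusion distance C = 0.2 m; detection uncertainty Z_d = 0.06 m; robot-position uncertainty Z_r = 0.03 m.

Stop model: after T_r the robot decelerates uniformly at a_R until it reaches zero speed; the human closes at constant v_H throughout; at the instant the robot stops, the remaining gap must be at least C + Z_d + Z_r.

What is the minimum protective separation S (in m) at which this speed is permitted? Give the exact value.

S_min = 1847/2000 m = 0.9235 m

T_s = v_R/a_R = (13/10)/6 = 0.2167 s
robot in T_r: 1.3000·0.1200 = 0.1560 m
robot covers 1.3000·0.2167 − ½·6.0000·0.2167² = 0.1408 m while stopping
human over T_r+T_s: 1.0000·(0.1200+0.2167) = 0.3367 m
margins: 0.2000+0.0600+0.0300 = 0.2900 m
S_min ≈ 0.1560+0.1408+0.3367+0.2900  ⇒  S_min = 1847/2000 m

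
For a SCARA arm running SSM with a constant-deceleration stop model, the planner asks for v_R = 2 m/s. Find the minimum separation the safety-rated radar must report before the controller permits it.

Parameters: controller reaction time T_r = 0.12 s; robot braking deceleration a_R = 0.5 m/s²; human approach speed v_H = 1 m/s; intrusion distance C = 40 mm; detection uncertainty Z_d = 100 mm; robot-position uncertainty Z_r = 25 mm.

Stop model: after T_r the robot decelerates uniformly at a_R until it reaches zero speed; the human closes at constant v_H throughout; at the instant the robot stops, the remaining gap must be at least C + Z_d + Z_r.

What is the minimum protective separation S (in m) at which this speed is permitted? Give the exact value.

stop time T_s = 2/(1/2) = 4.0000 s
robot in T_r: 2.0000·0.1200 = 0.2400 m
braking distance = 2.0000²/(2·0.5000) = 4.0000 m
human closes 1.0000·4.1200 = 4.1200 m
margins: 0.0400+0.1000+0.0250 = 0.1650 m
S_min ≈ 0.2400+4.0000+4.1200+0.1650  ⇒  S_min = 341/40 m

S_min = 341/40 m = 8.5250 m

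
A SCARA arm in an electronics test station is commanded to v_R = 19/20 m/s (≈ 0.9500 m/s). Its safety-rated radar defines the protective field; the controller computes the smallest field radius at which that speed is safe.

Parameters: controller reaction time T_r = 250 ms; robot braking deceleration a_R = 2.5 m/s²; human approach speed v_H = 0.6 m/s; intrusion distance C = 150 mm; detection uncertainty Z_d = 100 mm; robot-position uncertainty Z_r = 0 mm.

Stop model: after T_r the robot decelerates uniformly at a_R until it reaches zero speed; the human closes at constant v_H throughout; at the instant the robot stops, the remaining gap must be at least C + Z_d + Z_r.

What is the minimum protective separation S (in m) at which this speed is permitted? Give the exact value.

S_min = 523/500 m = 1.0460 m

T_s = v_R/a_R = (19/20)/(5/2) = 0.3800 s
robot in T_r: 0.9500·0.2500 = 0.2375 m
robot under decel: 0.9500²/(2·2.5000) = 0.1805 m
human closes 0.6000·0.6300 = 0.3780 m
C+Z_d+Z_r = 0.1500+0.1000+0.0000 = 0.2500 m
S_min ≈ 0.2375+0.1805+0.3780+0.2500  ⇒  S_min = 523/500 m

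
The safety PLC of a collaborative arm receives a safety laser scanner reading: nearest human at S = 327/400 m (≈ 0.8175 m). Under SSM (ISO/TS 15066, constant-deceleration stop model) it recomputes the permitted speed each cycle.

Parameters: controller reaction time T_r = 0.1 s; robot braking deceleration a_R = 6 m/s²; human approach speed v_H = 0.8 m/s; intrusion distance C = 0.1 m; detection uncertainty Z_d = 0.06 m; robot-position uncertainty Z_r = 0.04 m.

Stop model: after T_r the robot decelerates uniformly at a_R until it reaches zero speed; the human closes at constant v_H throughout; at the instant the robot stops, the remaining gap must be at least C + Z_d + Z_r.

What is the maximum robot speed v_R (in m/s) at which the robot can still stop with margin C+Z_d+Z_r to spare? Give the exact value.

v_R_max = 3/2 m/s = 1.5000 m/s

collect terms ⇒ (1/12)·v_R² + (7/30)·v_R + (-43/80) = 0
  disc = (7/30)² − 4·(1/12)·(-43/80) = 841/3600 ; √disc = 29/60
  v_R = (−(7/30) + 29/60) / (2·(1/12)) = 3/2 m/s
check:
stop time T_s = (3/2)/6 = 0.2500 s
robot in T_r: 1.5000·0.1000 = 0.1500 m
braking distance = 1.5000²/(2·6.0000) = 0.1875 m
human over T_r+T_s: 0.8000·(0.1000+0.2500) = 0.2800 m
C+Z_d+Z_r = 0.1000+0.0600+0.0400 = 0.2000 m
sum ≈ 0.1500+0.1875+0.2800+0.2000 ≈ 0.8175 m = S ✓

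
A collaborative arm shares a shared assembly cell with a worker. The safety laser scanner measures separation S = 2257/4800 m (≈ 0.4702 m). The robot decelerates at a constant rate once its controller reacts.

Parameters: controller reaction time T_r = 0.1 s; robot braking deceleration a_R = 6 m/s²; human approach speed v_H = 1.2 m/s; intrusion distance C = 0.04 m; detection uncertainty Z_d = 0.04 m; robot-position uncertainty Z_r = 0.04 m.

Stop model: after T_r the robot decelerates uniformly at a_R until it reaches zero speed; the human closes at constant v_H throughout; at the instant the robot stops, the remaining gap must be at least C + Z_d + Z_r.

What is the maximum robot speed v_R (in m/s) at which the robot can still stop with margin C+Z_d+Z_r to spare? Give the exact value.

v_R_max = 13/20 m/s = 0.6500 m/s

collect terms ⇒ (1/12)·v_R² + (3/10)·v_R + (-221/960) = 0
  disc = (3/10)² − 4·(1/12)·(-221/960) = 2401/14400 ; √disc = 49/120
  v_R = (−(3/10) + 49/120) / (2·(1/12)) = 13/20 m/s
check:
braking lasts T_s = (13/20)/6 = 0.1083 s
robot in T_r: 0.6500·0.1000 = 0.0650 m
robot covers 0.6500·0.1083 − ½·6.0000·0.1083² = 0.0352 m while stopping
person approaches 1.2000·(0.1000+0.1083) = 0.2500 m
residual clearance needed = 0.0400+0.0400+0.0400 = 0.1200 m
sum ≈ 0.0650+0.0352+0.2500+0.1200 ≈ 0.4702 m = S ✓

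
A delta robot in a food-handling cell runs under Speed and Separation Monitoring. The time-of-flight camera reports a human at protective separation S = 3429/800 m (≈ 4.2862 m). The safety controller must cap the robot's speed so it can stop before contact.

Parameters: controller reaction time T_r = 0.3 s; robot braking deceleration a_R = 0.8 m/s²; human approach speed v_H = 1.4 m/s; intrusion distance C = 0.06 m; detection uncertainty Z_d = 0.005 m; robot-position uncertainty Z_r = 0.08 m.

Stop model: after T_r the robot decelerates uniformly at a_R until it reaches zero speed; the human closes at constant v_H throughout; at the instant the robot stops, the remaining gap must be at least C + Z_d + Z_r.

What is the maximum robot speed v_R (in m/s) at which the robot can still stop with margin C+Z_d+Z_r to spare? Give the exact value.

v_R_max = 13/10 m/s = 1.3000 m/s

collect terms ⇒ (5/8)·v_R² + (41/20)·v_R + (-2977/800) = 0
  disc = (41/20)² − 4·(5/8)·(-2977/800) = 21609/1600 ; √disc = 147/40
  v_R = (−(41/20) + 147/40) / (2·(5/8)) = 13/10 m/s
check:
braking lasts T_s = (13/10)/(4/5) = 1.6250 s
reaction-phase robot travel = 1.3000·0.3000 = 0.3900 m
braking distance = 1.3000²/(2·0.8000) = 1.0562 m
human closes 1.4000·1.9250 = 2.6950 m
margins: 0.0600+0.0050+0.0800 = 0.1450 m
sum ≈ 0.3900+1.0562+2.6950+0.1450 ≈ 4.2862 m = S ✓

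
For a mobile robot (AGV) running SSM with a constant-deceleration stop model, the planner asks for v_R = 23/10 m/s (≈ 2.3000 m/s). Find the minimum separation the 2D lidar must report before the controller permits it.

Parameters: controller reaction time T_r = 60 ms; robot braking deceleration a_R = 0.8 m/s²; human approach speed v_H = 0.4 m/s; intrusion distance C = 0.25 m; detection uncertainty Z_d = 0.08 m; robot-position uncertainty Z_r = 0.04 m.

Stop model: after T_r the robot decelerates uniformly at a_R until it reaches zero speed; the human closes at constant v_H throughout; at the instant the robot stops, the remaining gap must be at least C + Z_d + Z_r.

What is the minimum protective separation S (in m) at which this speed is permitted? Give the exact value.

S_min = 19953/4000 m = 4.9882 m

stop time T_s = (23/10)/(4/5) = 2.8750 s
reaction-phase robot travel = 2.3000·0.0600 = 0.1380 m
braking distance = 2.3000²/(2·0.8000) = 3.3062 m
human closes 0.4000·2.9350 = 1.1740 m
C+Z_d+Z_r = 0.2500+0.0800+0.0400 = 0.3700 m
S_min ≈ 0.1380+3.3062+1.1740+0.3700  ⇒  S_min = 19953/4000 m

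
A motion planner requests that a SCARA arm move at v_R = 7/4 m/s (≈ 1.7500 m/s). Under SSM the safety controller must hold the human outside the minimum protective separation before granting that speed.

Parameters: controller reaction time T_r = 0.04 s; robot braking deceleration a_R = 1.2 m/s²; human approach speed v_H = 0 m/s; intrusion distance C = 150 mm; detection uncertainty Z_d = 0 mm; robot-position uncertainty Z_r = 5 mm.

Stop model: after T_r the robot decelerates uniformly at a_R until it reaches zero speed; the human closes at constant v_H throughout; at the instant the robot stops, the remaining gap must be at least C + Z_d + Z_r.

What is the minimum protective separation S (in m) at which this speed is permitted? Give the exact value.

S_min = 1441/960 m = 1.5010 m

stop time T_s = (7/4)/(6/5) = 1.4583 s
robot covers v_R·T_r = 1.7500·0.0400 = 0.0700 m before braking
braking distance = 1.7500²/(2·1.2000) = 1.2760 m
human closes 0.0000·1.4983 = 0.0000 m
residual clearance needed = 0.1500+0.0000+0.0050 = 0.1550 m
S_min ≈ 0.0700+1.2760+0.0000+0.1550  ⇒  S_min = 1441/960 m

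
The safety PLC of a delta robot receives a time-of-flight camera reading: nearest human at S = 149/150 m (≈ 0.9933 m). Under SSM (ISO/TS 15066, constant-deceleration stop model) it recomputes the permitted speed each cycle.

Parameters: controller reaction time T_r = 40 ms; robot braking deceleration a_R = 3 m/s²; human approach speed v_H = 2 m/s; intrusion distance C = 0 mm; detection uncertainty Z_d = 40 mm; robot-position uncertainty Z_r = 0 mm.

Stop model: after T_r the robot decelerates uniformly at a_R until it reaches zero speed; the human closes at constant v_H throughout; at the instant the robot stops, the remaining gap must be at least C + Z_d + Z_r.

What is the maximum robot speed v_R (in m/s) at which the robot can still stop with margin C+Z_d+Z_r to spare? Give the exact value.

v_R_max = 1 m/s = 1.0000 m/s

quadratic (1/6)·v² + (53/75)·v + (-131/150) = 0
  disc = (53/75)² − 4·(1/6)·(-131/150) = 676/625 ; √disc = 26/25
  v_R = (−(53/75) + 26/25) / (2·(1/6)) = 1 m/s
check:
T_s = v_R/a_R = 1/3 = 0.3333 s
robot covers v_R·T_r = 1.0000·0.0400 = 0.0400 m before braking
robot covers 1.0000·0.3333 − ½·3.0000·0.3333² = 0.1667 m while stopping
human over T_r+T_s: 2.0000·(0.0400+0.3333) = 0.7467 m
residual clearance needed = 0.0000+0.0400+0.0000 = 0.0400 m
sum ≈ 0.0400+0.1667+0.7467+0.0400 ≈ 0.9933 m = S ✓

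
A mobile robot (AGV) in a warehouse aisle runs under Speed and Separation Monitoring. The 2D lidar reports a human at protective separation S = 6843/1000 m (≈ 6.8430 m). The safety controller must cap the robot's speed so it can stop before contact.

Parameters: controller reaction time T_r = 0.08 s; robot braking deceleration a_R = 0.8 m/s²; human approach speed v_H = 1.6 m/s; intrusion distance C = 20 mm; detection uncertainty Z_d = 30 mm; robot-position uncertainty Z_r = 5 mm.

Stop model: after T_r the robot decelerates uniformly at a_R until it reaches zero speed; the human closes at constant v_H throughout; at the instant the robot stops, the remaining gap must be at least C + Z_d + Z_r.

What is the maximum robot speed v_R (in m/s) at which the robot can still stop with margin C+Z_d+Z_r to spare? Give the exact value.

v_R_max = 2 m/s = 2.0000 m/s

collect terms ⇒ (5/8)·v_R² + (52/25)·v_R + (-333/50) = 0
  disc = (52/25)² − 4·(5/8)·(-333/50) = 52441/2500 ; √disc = 229/50
  v_R = (−(52/25) + 229/50) / (2·(5/8)) = 2 m/s
check:
stop time T_s = 2/(4/5) = 2.5000 s
reaction-phase robot travel = 2.0000·0.0800 = 0.1600 m
robot covers 2.0000·2.5000 − ½·0.8000·2.5000² = 2.5000 m while stopping
human closes 1.6000·2.5800 = 4.1280 m
C+Z_d+Z_r = 0.0200+0.0300+0.0050 = 0.0550 m
sum ≈ 0.1600+2.5000+4.1280+0.0550 ≈ 6.8430 m = S ✓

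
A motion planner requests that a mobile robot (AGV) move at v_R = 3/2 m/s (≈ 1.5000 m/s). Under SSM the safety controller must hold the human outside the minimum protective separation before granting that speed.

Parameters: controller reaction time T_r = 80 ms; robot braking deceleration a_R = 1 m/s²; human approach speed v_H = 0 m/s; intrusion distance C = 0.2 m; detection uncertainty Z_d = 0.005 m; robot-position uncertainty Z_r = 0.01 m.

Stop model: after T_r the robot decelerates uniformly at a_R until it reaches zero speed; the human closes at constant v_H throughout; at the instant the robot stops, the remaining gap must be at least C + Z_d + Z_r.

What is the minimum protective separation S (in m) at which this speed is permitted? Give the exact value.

S_min = 73/50 m = 1.4600 m

stop time T_s = (3/2)/1 = 1.5000 s
reaction-phase robot travel = 1.5000·0.0800 = 0.1200 m
robot covers 1.5000·1.5000 − ½·1.0000·1.5000² = 1.1250 m while stopping
person approaches 0.0000·(0.0800+1.5000) = 0.0000 m
residual clearance needed = 0.2000+0.0050+0.0100 = 0.2150 m
S_min ≈ 0.1200+1.1250+0.0000+0.2150  ⇒  S_min = 73/50 m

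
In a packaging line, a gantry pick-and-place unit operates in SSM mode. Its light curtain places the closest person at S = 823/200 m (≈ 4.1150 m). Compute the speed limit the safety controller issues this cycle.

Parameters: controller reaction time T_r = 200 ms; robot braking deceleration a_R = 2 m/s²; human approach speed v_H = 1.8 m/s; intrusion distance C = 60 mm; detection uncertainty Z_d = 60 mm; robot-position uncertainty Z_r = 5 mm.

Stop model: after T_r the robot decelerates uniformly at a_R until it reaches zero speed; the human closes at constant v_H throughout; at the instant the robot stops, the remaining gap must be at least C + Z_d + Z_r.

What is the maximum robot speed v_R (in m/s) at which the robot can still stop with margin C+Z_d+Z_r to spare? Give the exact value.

quadratic (1/4)·v² + (11/10)·v + (-363/100) = 0
  disc = (11/10)² − 4·(1/4)·(-363/100) = 121/25 ; √disc = 11/5
  v_R = (−(11/10) + 11/5) / (2·(1/4)) = 11/5 m/s
check:
braking lasts T_s = (11/5)/2 = 1.1000 s
robot in T_r: 2.2000·0.2000 = 0.4400 m
robot under decel: 2.2000²/(2·2.0000) = 1.2100 m
human over T_r+T_s: 1.8000·(0.2000+1.1000) = 2.3400 m
margins: 0.0600+0.0600+0.0050 = 0.1250 m
sum ≈ 0.4400+1.2100+2.3400+0.1250 ≈ 4.1150 m = S ✓

v_R_max = 11/5 m/s = 2.2000 m/s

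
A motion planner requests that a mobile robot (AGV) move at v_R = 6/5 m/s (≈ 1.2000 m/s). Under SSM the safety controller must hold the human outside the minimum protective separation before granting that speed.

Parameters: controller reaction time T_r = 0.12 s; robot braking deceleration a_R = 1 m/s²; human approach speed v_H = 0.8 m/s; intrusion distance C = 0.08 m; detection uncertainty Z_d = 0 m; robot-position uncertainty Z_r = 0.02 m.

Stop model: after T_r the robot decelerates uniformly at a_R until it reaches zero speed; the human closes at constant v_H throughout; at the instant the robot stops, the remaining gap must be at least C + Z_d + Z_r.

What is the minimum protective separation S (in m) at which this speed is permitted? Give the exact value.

braking lasts T_s = (6/5)/1 = 1.2000 s
robot in T_r: 1.2000·0.1200 = 0.1440 m
robot under decel: 1.2000²/(2·1.0000) = 0.7200 m
human over T_r+T_s: 0.8000·(0.1200+1.2000) = 1.0560 m
residual clearance needed = 0.0800+0.0000+0.0200 = 0.1000 m
S_min ≈ 0.1440+0.7200+1.0560+0.1000  ⇒  S_min = 101/50 m

S_min = 101/50 m = 2.0200 m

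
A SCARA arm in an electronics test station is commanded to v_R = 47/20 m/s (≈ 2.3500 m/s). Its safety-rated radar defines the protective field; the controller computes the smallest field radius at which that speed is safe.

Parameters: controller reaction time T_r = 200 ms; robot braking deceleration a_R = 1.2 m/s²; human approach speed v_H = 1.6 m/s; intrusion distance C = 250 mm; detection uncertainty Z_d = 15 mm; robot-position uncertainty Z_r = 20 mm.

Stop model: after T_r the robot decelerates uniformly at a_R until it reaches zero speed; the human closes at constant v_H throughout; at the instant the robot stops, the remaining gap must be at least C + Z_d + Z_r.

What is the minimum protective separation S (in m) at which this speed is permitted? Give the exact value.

stop time T_s = (47/20)/(6/5) = 1.9583 s
robot in T_r: 2.3500·0.2000 = 0.4700 m
robot under decel: 2.3500²/(2·1.2000) = 2.3010 m
human over T_r+T_s: 1.6000·(0.2000+1.9583) = 3.4533 m
C+Z_d+Z_r = 0.2500+0.0150+0.0200 = 0.2850 m
S_min ≈ 0.4700+2.3010+3.4533+0.2850  ⇒  S_min = 2083/320 m

S_min = 2083/320 m = 6.5094 m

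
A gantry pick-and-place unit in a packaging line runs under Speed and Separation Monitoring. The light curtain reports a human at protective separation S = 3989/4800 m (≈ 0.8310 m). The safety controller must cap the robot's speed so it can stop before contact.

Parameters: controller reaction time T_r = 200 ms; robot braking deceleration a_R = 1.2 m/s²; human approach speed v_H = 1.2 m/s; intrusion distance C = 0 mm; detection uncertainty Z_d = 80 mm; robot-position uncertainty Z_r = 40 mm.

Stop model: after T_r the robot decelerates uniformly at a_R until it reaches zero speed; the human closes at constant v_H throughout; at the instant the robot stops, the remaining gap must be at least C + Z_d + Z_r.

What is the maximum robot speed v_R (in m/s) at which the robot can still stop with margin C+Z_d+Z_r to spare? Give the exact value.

quadratic (5/12)·v² + (6/5)·v + (-2261/4800) = 0
  disc = (6/5)² − 4·(5/12)·(-2261/4800) = 32041/14400 ; √disc = 179/120
  v_R = (−(6/5) + 179/120) / (2·(5/12)) = 7/20 m/s
check:
stop time T_s = (7/20)/(6/5) = 0.2917 s
robot covers v_R·T_r = 0.3500·0.2000 = 0.0700 m before braking
braking distance = 0.3500²/(2·1.2000) = 0.0510 m
human over T_r+T_s: 1.2000·(0.2000+0.2917) = 0.5900 m
margins: 0.0000+0.0800+0.0400 = 0.1200 m
sum ≈ 0.0700+0.0510+0.5900+0.1200 ≈ 0.8310 m = S ✓

v_R_max = 7/20 m/s = 0.3500 m/s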